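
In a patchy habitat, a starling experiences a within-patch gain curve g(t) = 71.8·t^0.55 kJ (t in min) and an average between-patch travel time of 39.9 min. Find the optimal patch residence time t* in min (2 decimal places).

48.77 min

Optimal t* satisfies g'(t*) = g(t*)/(T + t*).
g'(t) = 0.55·71.8·t^-0.45. Setting 0.55·71.8·t^-0.45 = 71.8·t^0.55/(39.9+t) gives 0.55(39.9+t) = t, so 0.45·t = 0.55×39.9.
t* = 0.55×39.9/0.45 = 48.77 min.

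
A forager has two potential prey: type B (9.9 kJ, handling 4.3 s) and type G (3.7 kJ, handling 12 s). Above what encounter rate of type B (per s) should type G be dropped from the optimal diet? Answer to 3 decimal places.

The zero-one rule: include type G iff E₂/h₂ > λE₁/(1+λh₁). Equality gives the switch point.
λE₁h₂ = E₂ + λE₂h₁ ⇒ λ = E₂/(E₁h₂ − E₂h₁) = 3.7/(118.8 − 15.91) = 0.03596 per s.

0.036 per s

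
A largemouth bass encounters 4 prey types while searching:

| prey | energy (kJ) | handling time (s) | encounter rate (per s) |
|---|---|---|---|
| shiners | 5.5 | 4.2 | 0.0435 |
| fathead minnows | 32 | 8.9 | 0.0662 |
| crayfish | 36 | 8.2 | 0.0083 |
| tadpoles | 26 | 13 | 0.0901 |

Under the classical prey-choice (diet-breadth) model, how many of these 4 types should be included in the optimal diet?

Profitabilities (E/h, kJ/s): crayfish 4.39, fathead minnows 3.6, tadpoles 2, shiners 1.31. Add prey in this order while the next type's profitability exceeds the intake rate on those already taken.
Rate on top 1: 0.2798. fathead minnows: 3.6 > 0.2798 → include.
Rate on top 2: 1.459. tadpoles: 2 > 1.459 → include.
Rate on top 3: 1.683. shiners: 1.31 < 1.683 → exclude; stop.
Optimal diet: crayfish, fathead minnows, tadpoles — 3 of 4 types.

3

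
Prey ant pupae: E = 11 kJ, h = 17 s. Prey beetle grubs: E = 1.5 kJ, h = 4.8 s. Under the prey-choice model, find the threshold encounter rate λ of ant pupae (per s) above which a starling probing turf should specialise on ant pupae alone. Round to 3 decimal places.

0.055 per s

At the threshold, the rate on ant pupae alone equals the profitability of beetle grubs: λ·11/(1 + λ·17) = 1.5/4.8 = 0.3125.
Rearranging, λ(11 − 0.3125×17) = 0.3125, so λ = 0.3125/5.688 = 0.05495 per s.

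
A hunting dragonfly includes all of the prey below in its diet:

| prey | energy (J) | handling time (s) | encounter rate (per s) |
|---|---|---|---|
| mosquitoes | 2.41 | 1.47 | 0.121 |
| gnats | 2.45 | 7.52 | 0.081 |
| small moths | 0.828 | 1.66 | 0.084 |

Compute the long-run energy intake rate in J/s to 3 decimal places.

0.290 J/s

R = Σλ_iE_i / (1 + Σλ_ih_i)
Numerator: 0.121×2.41 + 0.081×2.45 + 0.084×0.828 = 0.5596
Denominator: 1 + 0.121×1.47 + 0.081×7.52 + 0.084×1.66 = 1.926
R = 0.5596/1.926 = 0.2905 J/s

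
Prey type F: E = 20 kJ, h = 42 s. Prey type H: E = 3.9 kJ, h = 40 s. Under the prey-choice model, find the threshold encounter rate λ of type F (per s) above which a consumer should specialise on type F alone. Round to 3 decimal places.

The zero-one rule: include type H iff E₂/h₂ > λE₁/(1+λh₁). Equality gives the switch point.
λE₁h₂ = E₂ + λE₂h₁ ⇒ λ = E₂/(E₁h₂ − E₂h₁) = 3.9/(800 − 163.8) = 0.00613 per s.

0.006 per s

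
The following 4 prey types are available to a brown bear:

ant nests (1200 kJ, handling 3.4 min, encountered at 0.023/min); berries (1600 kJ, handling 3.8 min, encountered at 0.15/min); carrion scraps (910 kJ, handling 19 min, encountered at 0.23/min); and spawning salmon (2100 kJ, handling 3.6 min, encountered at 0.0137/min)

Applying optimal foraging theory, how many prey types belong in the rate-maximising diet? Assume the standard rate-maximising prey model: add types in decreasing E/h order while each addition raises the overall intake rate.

3

Rank by E/h (kJ/min): spawning salmon 583, berries 421, ant nests 353, carrion scraps 47.9. Include each in turn until the next type's E/h falls below the running intake rate.
Rate on top 1: 27.42. berries: 421 > 27.42 → include.
Rate on top 2: 166. ant nests: 353 > 166 → include.
Rate on top 3: 174.6. carrion scraps: 47.9 < 174.6 → exclude; stop.
Optimal diet: spawning salmon, berries, ant nests — 3 of 4 types.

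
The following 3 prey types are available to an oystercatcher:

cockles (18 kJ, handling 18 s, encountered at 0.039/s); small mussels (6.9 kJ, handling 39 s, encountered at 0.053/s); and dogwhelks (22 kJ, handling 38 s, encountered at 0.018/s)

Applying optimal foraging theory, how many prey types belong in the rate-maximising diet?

Profitabilities (E/h, kJ/s): cockles 1, dogwhelks 0.579, small mussels 0.177. Add prey in this order while the next type's profitability exceeds the intake rate on those already taken.
Rate on top 1: 0.4125. dogwhelks: 0.579 > 0.4125 → include.
Rate on top 2: 0.4602. small mussels: 0.177 < 0.4602 → exclude; stop.
Optimal diet: cockles, dogwhelks — 2 of 3 types.

2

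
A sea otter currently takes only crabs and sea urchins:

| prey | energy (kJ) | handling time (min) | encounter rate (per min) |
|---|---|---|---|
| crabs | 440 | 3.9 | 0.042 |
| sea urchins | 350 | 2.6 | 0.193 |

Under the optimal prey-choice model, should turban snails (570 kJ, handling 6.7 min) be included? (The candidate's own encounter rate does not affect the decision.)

Yes

Current rate: (0.042×440 + 0.193×350)/(1 + 0.042×3.9 + 0.193×2.6) = 51.65 kJ/min.
turban snails: E/h = 570/6.7 = 85.07 kJ/min.
Since 85.07 > R, including turban snails increases the long-run rate.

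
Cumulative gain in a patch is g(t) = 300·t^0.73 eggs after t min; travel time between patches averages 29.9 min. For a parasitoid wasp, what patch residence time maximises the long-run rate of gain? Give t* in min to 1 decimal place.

80.8 min

By the marginal value theorem, leave when the instantaneous gain rate g'(t) equals the habitat-wide average g(t)/(T + t).
g'(t) = 0.73·300·t^-0.27. Setting 0.73·300·t^-0.27 = 300·t^0.73/(29.9+t) gives 0.73(29.9+t) = t, so 0.27·t = 0.73×29.9.
t* = 0.73×29.9/0.27 = 80.84 min.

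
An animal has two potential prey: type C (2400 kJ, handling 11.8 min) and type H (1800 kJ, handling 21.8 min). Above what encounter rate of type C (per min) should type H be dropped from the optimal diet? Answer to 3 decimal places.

At the threshold, the rate on type C alone equals the profitability of type H: λ·2400/(1 + λ·11.8) = 1800/21.8 = 82.57.
Rearranging, λ(2400 − 82.57×11.8) = 82.57, so λ = 82.57/1426 = 0.05792 per min.

0.058 per min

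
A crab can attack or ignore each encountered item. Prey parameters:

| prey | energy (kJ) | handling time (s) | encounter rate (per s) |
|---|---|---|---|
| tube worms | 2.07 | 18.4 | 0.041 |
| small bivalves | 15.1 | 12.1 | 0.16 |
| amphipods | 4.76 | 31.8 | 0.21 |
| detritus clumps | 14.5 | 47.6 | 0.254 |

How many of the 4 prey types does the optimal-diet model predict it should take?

1

E/h in descending order: small bivalves 1.25, detritus clumps 0.305, amphipods 0.15, tube worms 0.113 kJ/s. The optimal diet is the largest prefix of this list for which every included type satisfies E_i/h_i > R on the types above it.
Rate on top 1: 0.8229. detritus clumps: 0.305 < 0.8229 → exclude; stop.
Optimal diet: small bivalves — 1 of 4 types.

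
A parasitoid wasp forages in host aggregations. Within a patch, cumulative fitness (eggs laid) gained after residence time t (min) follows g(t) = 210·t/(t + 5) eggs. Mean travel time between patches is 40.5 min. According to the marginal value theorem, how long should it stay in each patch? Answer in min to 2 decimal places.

14.23 min

By the marginal value theorem, leave when the instantaneous gain rate g'(t) equals the habitat-wide average g(t)/(T + t).
g'(t) = 210·5/(t + 5)². Setting 210·5/(t+5)² = 210t/[(t+5)(40.5+t)] gives 5(40.5+t) = t(t+5), so t² = 5×40.5 = 202.5.
t* = √202.5 = 14.23 min.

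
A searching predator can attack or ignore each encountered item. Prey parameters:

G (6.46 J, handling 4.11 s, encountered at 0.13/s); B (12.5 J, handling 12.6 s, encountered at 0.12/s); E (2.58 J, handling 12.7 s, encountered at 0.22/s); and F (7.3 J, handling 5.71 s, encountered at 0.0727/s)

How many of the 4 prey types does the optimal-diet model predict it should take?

3

Profitabilities (E/h, J/s): G 1.57, F 1.28, B 0.992, E 0.203. Add prey in this order while the next type's profitability exceeds the intake rate on those already taken.
Rate on top 1: 0.5474. F: 1.28 > 0.5474 → include.
Rate on top 2: 0.703. B: 0.992 > 0.703 → include.
Rate on top 3: 0.8293. E: 0.203 < 0.8293 → exclude; stop.
Optimal diet: G, F, B — 3 of 4 types.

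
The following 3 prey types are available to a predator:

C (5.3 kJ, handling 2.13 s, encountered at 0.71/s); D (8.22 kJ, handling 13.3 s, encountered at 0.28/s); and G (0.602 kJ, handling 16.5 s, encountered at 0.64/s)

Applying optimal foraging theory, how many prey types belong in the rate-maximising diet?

Profitabilities (E/h, kJ/s): C 2.49, D 0.618, G 0.0365. Add prey in this order while the next type's profitability exceeds the intake rate on those already taken.
Rate on top 1: 1.498. D: 0.618 < 1.498 → exclude; stop.
Optimal diet: C — 1 of 3 types.

1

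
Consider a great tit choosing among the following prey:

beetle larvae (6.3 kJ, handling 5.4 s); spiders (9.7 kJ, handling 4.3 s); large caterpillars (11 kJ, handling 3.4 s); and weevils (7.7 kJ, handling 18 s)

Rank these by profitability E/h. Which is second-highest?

spiders

In descending order of E/h:
large caterpillars: 11/3.4 = 3.24 kJ/s
spiders: 9.7/4.3 = 2.26 kJ/s
beetle larvae: 6.3/5.4 = 1.17 kJ/s
weevils: 7.7/18 = 0.428 kJ/s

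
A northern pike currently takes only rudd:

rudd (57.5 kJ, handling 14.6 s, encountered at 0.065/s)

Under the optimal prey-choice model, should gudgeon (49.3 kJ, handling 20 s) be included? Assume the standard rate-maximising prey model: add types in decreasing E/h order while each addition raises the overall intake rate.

Current rate: (0.065×57.5)/(1 + 0.065×14.6) = 1.918 kJ/s.
Profitability of gudgeon: 49.3/20 = 2.465 kJ/s.
2.465 > 1.918, so adding gudgeon raises the average — include it.

Yes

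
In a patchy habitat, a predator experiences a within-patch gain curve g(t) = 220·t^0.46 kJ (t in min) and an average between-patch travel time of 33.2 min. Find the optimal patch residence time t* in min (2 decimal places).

By the marginal value theorem, leave when the instantaneous gain rate g'(t) equals the habitat-wide average g(t)/(T + t).
g'(t) = 0.46·220·t^-0.54. Setting 0.46·220·t^-0.54 = 220·t^0.46/(33.2+t) gives 0.46(33.2+t) = t, so 0.54·t = 0.46×33.2.
t* = 0.46×33.2/0.54 = 28.28 min.

28.28 min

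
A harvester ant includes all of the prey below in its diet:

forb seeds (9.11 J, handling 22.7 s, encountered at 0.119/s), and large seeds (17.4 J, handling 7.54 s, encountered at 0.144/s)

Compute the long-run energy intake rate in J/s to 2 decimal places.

R = (0.119×9.11 + 0.144×17.4) / (1 + 0.119×22.7 + 0.144×7.54) = 3.59/4.787 = 0.7499 J/s.

0.75 J/s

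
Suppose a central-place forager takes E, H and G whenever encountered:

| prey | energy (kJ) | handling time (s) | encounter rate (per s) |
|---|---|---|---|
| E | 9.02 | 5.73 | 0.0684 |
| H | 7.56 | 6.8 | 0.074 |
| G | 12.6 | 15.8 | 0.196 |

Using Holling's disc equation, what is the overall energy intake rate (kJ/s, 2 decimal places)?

0.73 kJ/s

Energy encountered per unit search time: 0.0684×9.02 + 0.074×7.56 + 0.196×12.6 = 3.646 kJ/s.
Handling time per unit search time: 0.0684×5.73 + 0.074×6.8 + 0.196×15.8 = 3.992.
Rate = 3.646/(1 + 3.992) = 0.7304 kJ/s.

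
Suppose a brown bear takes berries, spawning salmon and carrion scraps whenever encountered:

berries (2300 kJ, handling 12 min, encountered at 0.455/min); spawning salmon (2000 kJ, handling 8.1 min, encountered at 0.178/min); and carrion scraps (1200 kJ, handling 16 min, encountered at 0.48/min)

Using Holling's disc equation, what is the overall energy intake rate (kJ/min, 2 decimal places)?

Energy encountered per unit search time: 0.455×2300 + 0.178×2000 + 0.48×1200 = 1978 kJ/min.
Handling time per unit search time: 0.455×12 + 0.178×8.1 + 0.48×16 = 14.58.
Rate = 1978/(1 + 14.58) = 127 kJ/min.

126.98 kJ/min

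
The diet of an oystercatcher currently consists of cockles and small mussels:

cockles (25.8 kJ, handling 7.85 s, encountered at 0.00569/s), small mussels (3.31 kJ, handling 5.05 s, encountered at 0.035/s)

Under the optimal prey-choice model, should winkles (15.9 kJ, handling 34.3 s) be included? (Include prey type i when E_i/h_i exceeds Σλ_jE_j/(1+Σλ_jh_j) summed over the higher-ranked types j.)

Intake rate on the current diet: R = (0.00569×25.8 + 0.035×3.31) / (1 + 0.00569×7.85 + 0.035×5.05) = 0.2627/1.221 = 0.215 kJ/s.
winkles: E/h = 15.9/34.3 = 0.4636 kJ/s.
0.4636 > 0.215, so adding winkles raises the average — include it.

Yes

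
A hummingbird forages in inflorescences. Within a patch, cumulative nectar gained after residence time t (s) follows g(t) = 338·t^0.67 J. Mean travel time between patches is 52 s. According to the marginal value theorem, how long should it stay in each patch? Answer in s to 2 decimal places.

105.58 s

Maximise g(t)/(T+t): set derivative to zero → g'(t)(T+t) = g(t).
g'(t) = 0.67·338·t^-0.33. Setting 0.67·338·t^-0.33 = 338·t^0.67/(52+t) gives 0.67(52+t) = t, so 0.33·t = 0.67×52.
t* = 0.67×52/0.33 = 105.6 s.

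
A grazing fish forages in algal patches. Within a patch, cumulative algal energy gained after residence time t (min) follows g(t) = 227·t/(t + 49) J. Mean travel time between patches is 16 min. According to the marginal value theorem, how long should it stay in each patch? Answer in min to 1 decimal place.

28.0 min

Maximise g(t)/(T+t): set derivative to zero → g'(t)(T+t) = g(t).
g'(t) = 227·49/(t + 49)². Setting 227·49/(t+49)² = 227t/[(t+49)(16+t)] gives 49(16+t) = t(t+49), so t² = 49×16 = 784.
t* = √784 = 28 min.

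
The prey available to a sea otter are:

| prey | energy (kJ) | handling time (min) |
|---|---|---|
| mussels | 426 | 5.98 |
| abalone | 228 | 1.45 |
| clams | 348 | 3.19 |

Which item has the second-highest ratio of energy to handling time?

In descending order of E/h:
abalone: 228/1.45 = 157 kJ/min
clams: 348/3.19 = 109 kJ/min
mussels: 426/5.98 = 71.2 kJ/min

clams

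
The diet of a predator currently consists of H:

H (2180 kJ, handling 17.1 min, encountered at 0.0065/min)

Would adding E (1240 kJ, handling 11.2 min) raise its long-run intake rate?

Intake rate on the current diet: R = (0.0065×2180) / (1 + 0.0065×17.1) = 14.17/1.111 = 12.75 kJ/min.
Profitability of E: 1240/11.2 = 110.7 kJ/min.
110.7 > 12.75, so adding E raises the average — include it.

Yes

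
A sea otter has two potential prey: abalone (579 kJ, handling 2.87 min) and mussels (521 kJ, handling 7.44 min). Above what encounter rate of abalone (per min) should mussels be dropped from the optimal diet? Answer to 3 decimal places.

The zero-one rule: include mussels iff E₂/h₂ > λE₁/(1+λh₁). Equality gives the switch point.
λE₁h₂ = E₂ + λE₂h₁ ⇒ λ = E₂/(E₁h₂ − E₂h₁) = 521/(4308 − 1495) = 0.1852 per min.

0.185 per min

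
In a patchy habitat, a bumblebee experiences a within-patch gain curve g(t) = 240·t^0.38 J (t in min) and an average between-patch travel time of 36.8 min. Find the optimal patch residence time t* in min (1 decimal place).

22.6 min

By the marginal value theorem, leave when the instantaneous gain rate g'(t) equals the habitat-wide average g(t)/(T + t).
g'(t) = 0.38·240·t^-0.62. Setting 0.38·240·t^-0.62 = 240·t^0.38/(36.8+t) gives 0.38(36.8+t) = t, so 0.62·t = 0.38×36.8.
t* = 0.38×36.8/0.62 = 22.55 min.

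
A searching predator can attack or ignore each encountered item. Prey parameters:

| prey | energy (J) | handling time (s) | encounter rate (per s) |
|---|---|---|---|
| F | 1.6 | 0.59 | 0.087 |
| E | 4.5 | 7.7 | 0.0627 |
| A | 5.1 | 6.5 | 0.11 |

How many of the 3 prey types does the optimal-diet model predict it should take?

3

E/h in descending order: F 2.71, A 0.785, E 0.584 J/s. The optimal diet is the largest prefix of this list for which every included type satisfies E_i/h_i > R on the types above it.
Rate on top 1: 0.1324. A: 0.785 > 0.1324 → include.
Rate on top 2: 0.3964. E: 0.584 > 0.3964 → include.
Optimal diet: F, A, E — 3 of 3 types.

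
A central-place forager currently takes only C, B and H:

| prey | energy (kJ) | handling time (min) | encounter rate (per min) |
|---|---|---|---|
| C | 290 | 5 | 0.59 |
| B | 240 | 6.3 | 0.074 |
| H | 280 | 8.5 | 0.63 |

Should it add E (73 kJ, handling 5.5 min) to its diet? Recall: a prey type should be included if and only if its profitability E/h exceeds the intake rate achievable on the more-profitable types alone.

No

On C, B and H alone, R = ΣλE/(1+Σλh) = 365.3/9.771 = 37.38 kJ/min.
E: E/h = 73/5.5 = 13.27 kJ/min.
Since 13.27 < R, time spent handling E is better spent searching.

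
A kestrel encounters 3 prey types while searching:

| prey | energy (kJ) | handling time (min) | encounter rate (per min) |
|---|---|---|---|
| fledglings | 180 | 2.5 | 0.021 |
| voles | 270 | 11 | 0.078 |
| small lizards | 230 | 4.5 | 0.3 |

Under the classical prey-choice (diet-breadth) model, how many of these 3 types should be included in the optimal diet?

2

E/h in descending order: fledglings 72, small lizards 51.1, voles 24.5 kJ/min. The optimal diet is the largest prefix of this list for which every included type satisfies E_i/h_i > R on the types above it.
Rate on top 1: 3.591. small lizards: 51.1 > 3.591 → include.
Rate on top 2: 30.29. voles: 24.5 < 30.29 → exclude; stop.
Optimal diet: fledglings, small lizards — 2 of 3 types.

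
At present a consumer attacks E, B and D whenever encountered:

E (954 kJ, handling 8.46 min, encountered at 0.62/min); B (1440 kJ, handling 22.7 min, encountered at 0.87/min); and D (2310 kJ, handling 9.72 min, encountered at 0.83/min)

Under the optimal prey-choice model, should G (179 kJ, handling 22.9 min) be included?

No

On E, B and D alone, R = ΣλE/(1+Σλh) = 3762/34.06 = 110.4 kJ/min.
Profitability of G: 179/22.9 = 7.817 kJ/min.
Since 7.817 < R, time spent handling G is better spent searching.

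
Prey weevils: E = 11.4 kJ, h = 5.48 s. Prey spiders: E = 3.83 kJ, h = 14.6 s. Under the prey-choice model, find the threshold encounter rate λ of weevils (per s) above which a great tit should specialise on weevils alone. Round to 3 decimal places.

0.026 per s

The zero-one rule: include spiders iff E₂/h₂ > λE₁/(1+λh₁). Equality gives the switch point.
λE₁h₂ = E₂ + λE₂h₁ ⇒ λ = E₂/(E₁h₂ − E₂h₁) = 3.83/(166.4 − 20.99) = 0.02633 per s.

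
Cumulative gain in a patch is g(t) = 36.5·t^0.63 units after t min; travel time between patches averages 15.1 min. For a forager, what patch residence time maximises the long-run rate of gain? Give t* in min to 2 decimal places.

By the marginal value theorem, leave when the instantaneous gain rate g'(t) equals the habitat-wide average g(t)/(T + t).
g'(t) = 0.63·36.5·t^-0.37. Setting 0.63·36.5·t^-0.37 = 36.5·t^0.63/(15.1+t) gives 0.63(15.1+t) = t, so 0.37·t = 0.63×15.1.
t* = 0.63×15.1/0.37 = 25.71 min.

25.71 min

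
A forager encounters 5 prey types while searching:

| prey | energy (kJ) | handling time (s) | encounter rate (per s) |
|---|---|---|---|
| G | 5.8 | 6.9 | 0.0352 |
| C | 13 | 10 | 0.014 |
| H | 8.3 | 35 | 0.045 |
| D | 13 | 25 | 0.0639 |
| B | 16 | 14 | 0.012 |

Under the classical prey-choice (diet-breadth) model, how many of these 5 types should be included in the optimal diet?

Profitabilities (E/h, kJ/s): C 1.3, B 1.14, G 0.841, D 0.52, H 0.237. Add prey in this order while the next type's profitability exceeds the intake rate on those already taken.
Rate on top 1: 0.1596. B: 1.14 > 0.1596 → include.
Rate on top 2: 0.2859. G: 0.841 > 0.2859 → include.
Rate on top 3: 0.3728. D: 0.52 > 0.3728 → include.
Rate on top 4: 0.4475. H: 0.237 < 0.4475 → exclude; stop.
Optimal diet: C, B, G, D — 4 of 5 types.

4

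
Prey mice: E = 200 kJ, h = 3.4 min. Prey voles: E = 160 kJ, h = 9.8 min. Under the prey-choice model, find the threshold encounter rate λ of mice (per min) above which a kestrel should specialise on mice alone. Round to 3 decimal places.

0.113 per min

Drop voles once their profitability E₂/h₂ falls below the rate achievable on mice alone: E₂/h₂ = λE₁/(1 + λh₁).
Solve for λ: λE₁h₂ = E₂(1 + λh₁) → λ(E₁h₂ − E₂h₁) = E₂ → λ = E₂/(E₁h₂ − E₂h₁).
λ = 160/(200×9.8 − 160×3.4) = 160/1416 = 0.113 per min.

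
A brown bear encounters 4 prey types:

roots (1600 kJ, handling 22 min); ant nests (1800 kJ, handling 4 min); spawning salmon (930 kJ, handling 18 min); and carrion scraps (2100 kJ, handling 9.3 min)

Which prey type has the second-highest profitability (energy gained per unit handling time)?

In descending order of E/h:
ant nests: 1800/4 = 450 kJ/min
carrion scraps: 2100/9.3 = 226 kJ/min
roots: 1600/22 = 72.7 kJ/min
spawning salmon: 930/18 = 51.7 kJ/min

carrion scraps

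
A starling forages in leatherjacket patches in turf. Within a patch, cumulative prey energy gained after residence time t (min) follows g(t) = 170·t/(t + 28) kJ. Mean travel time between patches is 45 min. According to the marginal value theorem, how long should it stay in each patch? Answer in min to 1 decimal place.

35.5 min

Maximise g(t)/(T+t): set derivative to zero → g'(t)(T+t) = g(t).
g'(t) = 170·28/(t + 28)². Setting 170·28/(t+28)² = 170t/[(t+28)(45+t)] gives 28(45+t) = t(t+28), so t² = 28×45 = 1260.
t* = √1260 = 35.5 min.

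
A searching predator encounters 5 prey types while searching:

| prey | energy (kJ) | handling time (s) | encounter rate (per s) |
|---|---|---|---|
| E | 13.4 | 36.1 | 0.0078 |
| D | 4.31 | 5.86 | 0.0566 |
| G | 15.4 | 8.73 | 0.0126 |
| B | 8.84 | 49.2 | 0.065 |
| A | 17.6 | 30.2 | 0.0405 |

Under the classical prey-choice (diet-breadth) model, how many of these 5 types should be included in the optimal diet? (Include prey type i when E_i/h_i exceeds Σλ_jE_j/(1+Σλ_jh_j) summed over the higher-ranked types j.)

3

Profitabilities (E/h, kJ/s): G 1.76, D 0.735, A 0.583, E 0.371, B 0.18. Add prey in this order while the next type's profitability exceeds the intake rate on those already taken.
Rate on top 1: 0.1748. D: 0.735 > 0.1748 → include.
Rate on top 2: 0.3038. A: 0.583 > 0.3038 → include.
Rate on top 3: 0.4319. E: 0.371 < 0.4319 → exclude; stop.
Optimal diet: G, D, A — 3 of 5 types.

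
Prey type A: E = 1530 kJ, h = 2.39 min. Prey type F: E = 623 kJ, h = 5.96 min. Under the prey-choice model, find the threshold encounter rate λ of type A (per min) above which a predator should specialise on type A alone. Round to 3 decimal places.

0.082 per min

Drop type F once their profitability E₂/h₂ falls below the rate achievable on type A alone: E₂/h₂ = λE₁/(1 + λh₁).
Solve for λ: λE₁h₂ = E₂(1 + λh₁) → λ(E₁h₂ − E₂h₁) = E₂ → λ = E₂/(E₁h₂ − E₂h₁).
λ = 623/(1530×5.96 − 623×2.39) = 623/7630 = 0.08165 per min.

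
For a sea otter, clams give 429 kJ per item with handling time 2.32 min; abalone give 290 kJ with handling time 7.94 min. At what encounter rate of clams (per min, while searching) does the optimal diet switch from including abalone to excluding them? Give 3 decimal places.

0.106 per min

At the threshold, the rate on clams alone equals the profitability of abalone: λ·429/(1 + λ·2.32) = 290/7.94 = 36.52.
Rearranging, λ(429 − 36.52×2.32) = 36.52, so λ = 36.52/344.3 = 0.1061 per min.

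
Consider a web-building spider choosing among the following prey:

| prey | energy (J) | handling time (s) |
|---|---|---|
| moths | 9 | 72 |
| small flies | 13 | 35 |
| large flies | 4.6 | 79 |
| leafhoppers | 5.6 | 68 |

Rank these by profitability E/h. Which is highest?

In descending order of E/h:
small flies: 13/35 = 0.371 J/s
moths: 9/72 = 0.125 J/s
leafhoppers: 5.6/68 = 0.0824 J/s
large flies: 4.6/79 = 0.0582 J/s

small flies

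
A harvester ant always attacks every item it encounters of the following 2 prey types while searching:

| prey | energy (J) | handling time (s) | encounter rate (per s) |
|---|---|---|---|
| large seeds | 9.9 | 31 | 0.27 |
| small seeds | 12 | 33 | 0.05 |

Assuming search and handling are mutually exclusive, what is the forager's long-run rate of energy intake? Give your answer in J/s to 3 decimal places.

0.297 J/s

Energy encountered per unit search time: 0.27×9.9 + 0.05×12 = 3.273 J/s.
Handling time per unit search time: 0.27×31 + 0.05×33 = 10.02.
Rate = 3.273/(1 + 10.02) = 0.297 J/s.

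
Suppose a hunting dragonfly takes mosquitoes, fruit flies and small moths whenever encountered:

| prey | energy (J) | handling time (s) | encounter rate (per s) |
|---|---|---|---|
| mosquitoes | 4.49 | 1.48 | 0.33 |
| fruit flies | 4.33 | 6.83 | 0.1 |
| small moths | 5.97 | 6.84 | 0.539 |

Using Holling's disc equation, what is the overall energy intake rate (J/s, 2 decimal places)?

0.88 J/s

R = (0.33×4.49 + 0.1×4.33 + 0.539×5.97) / (1 + 0.33×1.48 + 0.1×6.83 + 0.539×6.84) = 5.133/5.858 = 0.8761 J/s.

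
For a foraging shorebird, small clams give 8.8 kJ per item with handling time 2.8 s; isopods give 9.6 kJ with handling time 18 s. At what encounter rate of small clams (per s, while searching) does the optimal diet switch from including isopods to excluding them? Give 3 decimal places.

Drop isopods once their profitability E₂/h₂ falls below the rate achievable on small clams alone: E₂/h₂ = λE₁/(1 + λh₁).
Solve for λ: λE₁h₂ = E₂(1 + λh₁) → λ(E₁h₂ − E₂h₁) = E₂ → λ = E₂/(E₁h₂ − E₂h₁).
λ = 9.6/(8.8×18 − 9.6×2.8) = 9.6/131.5 = 0.07299 per s.

0.073 per s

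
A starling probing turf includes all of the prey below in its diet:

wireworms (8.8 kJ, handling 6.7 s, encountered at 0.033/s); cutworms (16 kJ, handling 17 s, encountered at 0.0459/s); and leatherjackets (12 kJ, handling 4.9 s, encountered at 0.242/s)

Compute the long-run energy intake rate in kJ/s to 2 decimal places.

1.23 kJ/s

R = (0.033×8.8 + 0.0459×16 + 0.242×12) / (1 + 0.033×6.7 + 0.0459×17 + 0.242×4.9) = 3.929/3.187 = 1.233 kJ/s.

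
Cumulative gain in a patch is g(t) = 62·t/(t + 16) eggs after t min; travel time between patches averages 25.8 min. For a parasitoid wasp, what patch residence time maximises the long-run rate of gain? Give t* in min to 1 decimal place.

Maximise g(t)/(T+t): set derivative to zero → g'(t)(T+t) = g(t).
g'(t) = 62·16/(t + 16)². Setting 62·16/(t+16)² = 62t/[(t+16)(25.8+t)] gives 16(25.8+t) = t(t+16), so t² = 16×25.8 = 412.8.
t* = √412.8 = 20.32 min.

20.3 min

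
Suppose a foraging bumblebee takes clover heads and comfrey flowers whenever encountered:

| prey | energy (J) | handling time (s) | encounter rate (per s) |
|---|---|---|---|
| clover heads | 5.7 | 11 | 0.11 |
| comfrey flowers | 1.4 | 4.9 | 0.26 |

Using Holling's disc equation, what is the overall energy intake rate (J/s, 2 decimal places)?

Energy encountered per unit search time: 0.11×5.7 + 0.26×1.4 = 0.991 J/s.
Handling time per unit search time: 0.11×11 + 0.26×4.9 = 2.484.
Rate = 0.991/(1 + 2.484) = 0.2844 J/s.

0.28 J/s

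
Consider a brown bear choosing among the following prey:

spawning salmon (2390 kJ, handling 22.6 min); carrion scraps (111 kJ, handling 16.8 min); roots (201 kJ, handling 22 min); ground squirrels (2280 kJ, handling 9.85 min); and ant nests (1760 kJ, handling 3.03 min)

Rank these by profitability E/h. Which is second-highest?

In descending order of E/h:
ant nests: 1760/3.03 = 581 kJ/min
ground squirrels: 2280/9.85 = 231 kJ/min
spawning salmon: 2390/22.6 = 106 kJ/min
roots: 201/22 = 9.14 kJ/min
carrion scraps: 111/16.8 = 6.61 kJ/min

ground squirrels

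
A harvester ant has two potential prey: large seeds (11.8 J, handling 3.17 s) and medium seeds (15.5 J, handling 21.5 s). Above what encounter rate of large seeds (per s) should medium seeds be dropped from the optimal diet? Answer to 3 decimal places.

0.076 per s

The zero-one rule: include medium seeds iff E₂/h₂ > λE₁/(1+λh₁). Equality gives the switch point.
λE₁h₂ = E₂ + λE₂h₁ ⇒ λ = E₂/(E₁h₂ − E₂h₁) = 15.5/(253.7 − 49.13) = 0.07577 per s.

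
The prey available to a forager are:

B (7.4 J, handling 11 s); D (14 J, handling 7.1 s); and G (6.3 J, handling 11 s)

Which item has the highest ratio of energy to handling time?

Profitability E/h (J/s): B = 7.4/11 = 0.673, D = 14/7.1 = 1.97, G = 6.3/11 = 0.573.
Ranked: D > B > G.

D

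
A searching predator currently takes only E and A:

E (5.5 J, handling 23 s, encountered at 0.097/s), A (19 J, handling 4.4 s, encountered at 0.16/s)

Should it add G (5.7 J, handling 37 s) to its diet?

No

On E and A alone, R = ΣλE/(1+Σλh) = 3.574/3.935 = 0.9081 J/s.
Profitability of G: 5.7/37 = 0.1541 J/s.
0.1541 < 0.9081, so adding G would lower the average — exclude it.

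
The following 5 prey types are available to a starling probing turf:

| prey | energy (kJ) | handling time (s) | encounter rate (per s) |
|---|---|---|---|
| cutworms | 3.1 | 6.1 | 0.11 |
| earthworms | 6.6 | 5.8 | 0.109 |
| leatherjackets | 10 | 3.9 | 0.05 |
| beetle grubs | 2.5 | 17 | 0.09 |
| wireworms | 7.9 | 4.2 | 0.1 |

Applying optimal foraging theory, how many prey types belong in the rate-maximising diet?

3

Profitabilities (E/h, kJ/s): leatherjackets 2.56, wireworms 1.88, earthworms 1.14, cutworms 0.508, beetle grubs 0.147. Add prey in this order while the next type's profitability exceeds the intake rate on those already taken.
Rate on top 1: 0.4184. wireworms: 1.88 > 0.4184 → include.
Rate on top 2: 0.7988. earthworms: 1.14 > 0.7988 → include.
Rate on top 3: 0.8942. cutworms: 0.508 < 0.8942 → exclude; stop.
Optimal diet: leatherjackets, wireworms, earthworms — 3 of 5 types.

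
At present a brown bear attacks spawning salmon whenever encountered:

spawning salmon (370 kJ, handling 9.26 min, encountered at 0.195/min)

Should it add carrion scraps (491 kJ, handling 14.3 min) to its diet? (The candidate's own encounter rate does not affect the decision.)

Yes

On spawning salmon alone, R = ΣλE/(1+Σλh) = 72.15/2.806 = 25.72 kJ/min.
Profitability of carrion scraps: 491/14.3 = 34.34 kJ/min.
34.34 > 25.72, so adding carrion scraps raises the average — include it.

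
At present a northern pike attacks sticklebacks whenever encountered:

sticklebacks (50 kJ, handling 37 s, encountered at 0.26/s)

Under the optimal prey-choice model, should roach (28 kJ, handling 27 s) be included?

Current rate: (0.26×50)/(1 + 0.26×37) = 1.224 kJ/s.
roach: E/h = 28/27 = 1.037 kJ/s.
1.037 < 1.224, so adding roach would lower the average — exclude it.

No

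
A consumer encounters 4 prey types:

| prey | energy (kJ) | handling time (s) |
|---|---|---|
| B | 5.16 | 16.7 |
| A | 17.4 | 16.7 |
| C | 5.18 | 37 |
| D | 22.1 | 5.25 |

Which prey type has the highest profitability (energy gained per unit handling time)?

D

In descending order of E/h:
D: 22.1/5.25 = 4.21 kJ/s
A: 17.4/16.7 = 1.04 kJ/s
B: 5.16/16.7 = 0.309 kJ/s
C: 5.18/37 = 0.14 kJ/s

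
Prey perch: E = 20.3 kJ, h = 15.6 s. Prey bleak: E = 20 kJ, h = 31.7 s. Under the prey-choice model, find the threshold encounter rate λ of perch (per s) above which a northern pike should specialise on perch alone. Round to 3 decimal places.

At the threshold, the rate on perch alone equals the profitability of bleak: λ·20.3/(1 + λ·15.6) = 20/31.7 = 0.6309.
Rearranging, λ(20.3 − 0.6309×15.6) = 0.6309, so λ = 0.6309/10.46 = 0.06033 per s.

0.060 per s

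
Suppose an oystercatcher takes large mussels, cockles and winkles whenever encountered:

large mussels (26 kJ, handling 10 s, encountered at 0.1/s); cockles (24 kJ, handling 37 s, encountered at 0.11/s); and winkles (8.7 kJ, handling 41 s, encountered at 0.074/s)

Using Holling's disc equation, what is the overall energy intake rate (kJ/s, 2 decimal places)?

Energy encountered per unit search time: 0.1×26 + 0.11×24 + 0.074×8.7 = 5.884 kJ/s.
Handling time per unit search time: 0.1×10 + 0.11×37 + 0.074×41 = 8.104.
Rate = 5.884/(1 + 8.104) = 0.6463 kJ/s.

0.65 kJ/s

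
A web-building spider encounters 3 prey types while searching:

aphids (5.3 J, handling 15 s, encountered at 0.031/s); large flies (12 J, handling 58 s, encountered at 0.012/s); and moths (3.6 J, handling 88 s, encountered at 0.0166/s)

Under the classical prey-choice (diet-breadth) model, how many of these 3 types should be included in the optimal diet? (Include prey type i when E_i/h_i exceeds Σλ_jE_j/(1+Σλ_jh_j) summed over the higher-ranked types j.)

E/h in descending order: aphids 0.353, large flies 0.207, moths 0.0409 J/s. The optimal diet is the largest prefix of this list for which every included type satisfies E_i/h_i > R on the types above it.
Rate on top 1: 0.1122. large flies: 0.207 > 0.1122 → include.
Rate on top 2: 0.1427. moths: 0.0409 < 0.1427 → exclude; stop.
Optimal diet: aphids, large flies — 2 of 3 types.

2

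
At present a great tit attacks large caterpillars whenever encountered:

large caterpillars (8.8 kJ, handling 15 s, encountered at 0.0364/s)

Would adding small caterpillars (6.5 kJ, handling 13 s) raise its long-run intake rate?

Yes

Intake rate on the current diet: R = (0.0364×8.8) / (1 + 0.0364×15) = 0.3203/1.546 = 0.2072 kJ/s.
Profitability of small caterpillars: 6.5/13 = 0.5 kJ/s.
Since 0.5 > R, including small caterpillars increases the long-run rate.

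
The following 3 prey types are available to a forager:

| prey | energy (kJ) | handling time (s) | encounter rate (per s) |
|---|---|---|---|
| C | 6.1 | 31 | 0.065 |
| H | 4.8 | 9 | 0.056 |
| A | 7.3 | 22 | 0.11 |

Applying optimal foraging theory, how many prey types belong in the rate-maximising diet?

Rank by E/h (kJ/s): H 0.533, A 0.332, C 0.197. Include each in turn until the next type's E/h falls below the running intake rate.
Rate on top 1: 0.1787. A: 0.332 > 0.1787 → include.
Rate on top 2: 0.2731. C: 0.197 < 0.2731 → exclude; stop.
Optimal diet: H, A — 2 of 3 types.

2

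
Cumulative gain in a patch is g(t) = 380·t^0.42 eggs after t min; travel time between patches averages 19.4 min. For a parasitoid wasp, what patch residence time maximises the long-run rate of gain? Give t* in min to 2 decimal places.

Optimal t* satisfies g'(t*) = g(t*)/(T + t*).
g'(t) = 0.42·380·t^-0.58. Setting 0.42·380·t^-0.58 = 380·t^0.42/(19.4+t) gives 0.42(19.4+t) = t, so 0.58·t = 0.42×19.4.
t* = 0.42×19.4/0.58 = 14.05 min.

14.05 min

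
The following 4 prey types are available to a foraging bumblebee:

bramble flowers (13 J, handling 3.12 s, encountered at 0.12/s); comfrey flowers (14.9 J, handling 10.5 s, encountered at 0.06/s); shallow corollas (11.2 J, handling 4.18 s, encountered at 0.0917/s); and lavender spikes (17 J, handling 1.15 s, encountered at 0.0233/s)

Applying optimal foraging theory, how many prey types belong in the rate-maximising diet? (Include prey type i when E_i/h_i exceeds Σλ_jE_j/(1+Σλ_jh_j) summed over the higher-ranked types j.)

3

E/h in descending order: lavender spikes 14.8, bramble flowers 4.17, shallow corollas 2.68, comfrey flowers 1.42 J/s. The optimal diet is the largest prefix of this list for which every included type satisfies E_i/h_i > R on the types above it.
Rate on top 1: 0.3858. bramble flowers: 4.17 > 0.3858 → include.
Rate on top 2: 1.396. shallow corollas: 2.68 > 1.396 → include.
Rate on top 3: 1.672. comfrey flowers: 1.42 < 1.672 → exclude; stop.
Optimal diet: lavender spikes, bramble flowers, shallow corollas — 3 of 4 types.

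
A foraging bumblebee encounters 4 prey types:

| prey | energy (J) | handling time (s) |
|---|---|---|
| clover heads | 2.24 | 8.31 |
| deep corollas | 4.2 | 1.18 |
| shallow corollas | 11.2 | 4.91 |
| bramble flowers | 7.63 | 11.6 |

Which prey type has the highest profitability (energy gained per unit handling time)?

deep corollas

Profitability E/h (J/s): clover heads = 2.24/8.31 = 0.27, deep corollas = 4.2/1.18 = 3.56, shallow corollas = 11.2/4.91 = 2.28, bramble flowers = 7.63/11.6 = 0.658.
Ranked: deep corollas > shallow corollas > bramble flowers > clover heads.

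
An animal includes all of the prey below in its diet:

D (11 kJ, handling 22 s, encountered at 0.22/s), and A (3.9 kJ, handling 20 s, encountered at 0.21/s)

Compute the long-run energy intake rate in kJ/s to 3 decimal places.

0.323 kJ/s

R = (0.22×11 + 0.21×3.9) / (1 + 0.22×22 + 0.21×20) = 3.239/10.04 = 0.3226 kJ/s.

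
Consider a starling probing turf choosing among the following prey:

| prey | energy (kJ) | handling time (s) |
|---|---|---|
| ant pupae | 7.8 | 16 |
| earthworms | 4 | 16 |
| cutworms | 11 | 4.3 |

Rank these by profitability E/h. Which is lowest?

In descending order of E/h:
cutworms: 11/4.3 = 2.56 kJ/s
ant pupae: 7.8/16 = 0.487 kJ/s
earthworms: 4/16 = 0.25 kJ/s

earthworms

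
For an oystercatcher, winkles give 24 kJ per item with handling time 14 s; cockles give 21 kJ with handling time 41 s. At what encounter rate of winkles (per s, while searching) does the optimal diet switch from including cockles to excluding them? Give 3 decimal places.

The zero-one rule: include cockles iff E₂/h₂ > λE₁/(1+λh₁). Equality gives the switch point.
λE₁h₂ = E₂ + λE₂h₁ ⇒ λ = E₂/(E₁h₂ − E₂h₁) = 21/(984 − 294) = 0.03043 per s.

0.030 per s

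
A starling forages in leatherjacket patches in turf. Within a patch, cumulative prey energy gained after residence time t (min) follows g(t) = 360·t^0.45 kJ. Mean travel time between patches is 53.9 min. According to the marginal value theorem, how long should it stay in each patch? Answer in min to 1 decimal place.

44.1 min

Optimal t* satisfies g'(t*) = g(t*)/(T + t*).
g'(t) = 0.45·360·t^-0.55. Setting 0.45·360·t^-0.55 = 360·t^0.45/(53.9+t) gives 0.45(53.9+t) = t, so 0.55·t = 0.45×53.9.
t* = 0.45×53.9/0.55 = 44.1 min.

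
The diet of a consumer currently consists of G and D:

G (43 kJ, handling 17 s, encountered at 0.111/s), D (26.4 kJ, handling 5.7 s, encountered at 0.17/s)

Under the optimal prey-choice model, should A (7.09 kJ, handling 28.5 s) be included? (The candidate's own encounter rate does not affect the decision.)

Current rate: (0.111×43 + 0.17×26.4)/(1 + 0.111×17 + 0.17×5.7) = 2.402 kJ/s.
A: E/h = 7.09/28.5 = 0.2488 kJ/s.
Since 0.2488 < R, time spent handling A is better spent searching.

No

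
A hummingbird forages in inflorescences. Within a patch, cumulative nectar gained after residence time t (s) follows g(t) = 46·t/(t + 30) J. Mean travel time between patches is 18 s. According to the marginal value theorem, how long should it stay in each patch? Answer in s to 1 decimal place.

23.2 s

By the marginal value theorem, leave when the instantaneous gain rate g'(t) equals the habitat-wide average g(t)/(T + t).
g'(t) = 46·30/(t + 30)². Setting 46·30/(t+30)² = 46t/[(t+30)(18+t)] gives 30(18+t) = t(t+30), so t² = 30×18 = 540.
t* = √540 = 23.24 s.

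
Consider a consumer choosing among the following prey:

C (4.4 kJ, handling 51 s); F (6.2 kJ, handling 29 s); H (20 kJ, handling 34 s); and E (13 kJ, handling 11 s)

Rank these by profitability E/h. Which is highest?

E

Profitability E/h (kJ/s): C = 4.4/51 = 0.0863, F = 6.2/29 = 0.214, H = 20/34 = 0.588, E = 13/11 = 1.18.
Ranked: E > H > F > C.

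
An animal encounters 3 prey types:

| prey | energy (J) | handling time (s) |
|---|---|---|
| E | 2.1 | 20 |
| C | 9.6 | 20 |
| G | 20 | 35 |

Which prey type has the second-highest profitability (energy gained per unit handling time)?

C

Profitability E/h (J/s): E = 2.1/20 = 0.105, C = 9.6/20 = 0.48, G = 20/35 = 0.571.
Ranked: G > C > E.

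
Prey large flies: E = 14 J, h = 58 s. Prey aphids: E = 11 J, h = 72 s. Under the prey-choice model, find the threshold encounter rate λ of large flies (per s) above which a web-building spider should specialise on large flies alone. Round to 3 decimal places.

0.030 per s

Drop aphids once their profitability E₂/h₂ falls below the rate achievable on large flies alone: E₂/h₂ = λE₁/(1 + λh₁).
Solve for λ: λE₁h₂ = E₂(1 + λh₁) → λ(E₁h₂ − E₂h₁) = E₂ → λ = E₂/(E₁h₂ − E₂h₁).
λ = 11/(14×72 − 11×58) = 11/370 = 0.02973 per s.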